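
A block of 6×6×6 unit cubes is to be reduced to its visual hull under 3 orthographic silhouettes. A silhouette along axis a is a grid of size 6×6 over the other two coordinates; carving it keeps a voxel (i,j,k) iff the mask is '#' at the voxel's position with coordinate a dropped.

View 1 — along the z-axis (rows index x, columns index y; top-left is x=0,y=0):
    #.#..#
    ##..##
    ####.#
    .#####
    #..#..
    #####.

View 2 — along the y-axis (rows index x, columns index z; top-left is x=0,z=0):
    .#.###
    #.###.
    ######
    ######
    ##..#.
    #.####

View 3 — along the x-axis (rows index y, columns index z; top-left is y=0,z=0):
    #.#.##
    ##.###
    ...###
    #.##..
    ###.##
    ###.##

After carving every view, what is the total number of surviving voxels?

start: 6×6×6 = 216 voxels
[1] z-view keeps 24 columns → grid now 144
[2] y-view keeps 28 columns → grid now 119
[3] x-view keeps 25 columns → grid now 82

remaining voxels: 82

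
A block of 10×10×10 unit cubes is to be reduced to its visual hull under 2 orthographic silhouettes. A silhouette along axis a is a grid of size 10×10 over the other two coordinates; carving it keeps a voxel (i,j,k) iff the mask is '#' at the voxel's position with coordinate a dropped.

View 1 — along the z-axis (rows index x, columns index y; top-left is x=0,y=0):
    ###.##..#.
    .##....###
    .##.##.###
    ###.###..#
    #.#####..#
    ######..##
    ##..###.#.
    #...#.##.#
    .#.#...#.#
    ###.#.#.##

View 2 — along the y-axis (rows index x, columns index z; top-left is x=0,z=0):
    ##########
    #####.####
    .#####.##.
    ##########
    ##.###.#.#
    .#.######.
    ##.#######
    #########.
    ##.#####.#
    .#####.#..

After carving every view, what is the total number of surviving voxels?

start: 10×10×10 = 1000 voxels
  1. axis=2 (XY plane), |mask|=62  ⇒  voxels=620
  2. axis=1 (XZ plane), |mask|=82  ⇒  voxels=502

|visual hull| = 502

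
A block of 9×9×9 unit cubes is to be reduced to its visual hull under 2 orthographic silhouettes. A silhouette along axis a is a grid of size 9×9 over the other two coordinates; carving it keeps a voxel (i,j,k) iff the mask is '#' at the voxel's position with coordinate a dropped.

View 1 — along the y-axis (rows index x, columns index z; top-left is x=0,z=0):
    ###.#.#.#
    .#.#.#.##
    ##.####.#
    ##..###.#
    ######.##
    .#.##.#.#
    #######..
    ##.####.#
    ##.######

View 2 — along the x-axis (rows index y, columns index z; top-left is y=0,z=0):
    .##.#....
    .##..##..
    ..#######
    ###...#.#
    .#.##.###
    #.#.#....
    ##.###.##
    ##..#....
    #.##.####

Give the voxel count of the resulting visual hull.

voxel count = 298

start: 9×9×9 = 729 voxels
after view 1 [y-axis, 59 of 81 cells solid] → remaining = 531
after view 2 [x-axis, 45 of 81 cells solid] → remaining = 298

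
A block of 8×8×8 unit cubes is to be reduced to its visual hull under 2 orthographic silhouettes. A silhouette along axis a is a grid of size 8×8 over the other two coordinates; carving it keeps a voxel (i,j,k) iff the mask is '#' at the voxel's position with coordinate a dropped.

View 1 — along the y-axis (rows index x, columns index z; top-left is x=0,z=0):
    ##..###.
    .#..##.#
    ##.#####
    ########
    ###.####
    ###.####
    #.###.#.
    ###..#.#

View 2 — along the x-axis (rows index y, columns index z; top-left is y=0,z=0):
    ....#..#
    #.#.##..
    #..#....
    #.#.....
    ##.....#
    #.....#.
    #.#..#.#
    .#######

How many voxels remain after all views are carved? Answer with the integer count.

|visual hull| = 160

initial block: 8^3 = 512
step 1: project along y, AND mask (48/64) → |grid| = 384
step 2: project along x, AND mask (26/64) → |grid| = 160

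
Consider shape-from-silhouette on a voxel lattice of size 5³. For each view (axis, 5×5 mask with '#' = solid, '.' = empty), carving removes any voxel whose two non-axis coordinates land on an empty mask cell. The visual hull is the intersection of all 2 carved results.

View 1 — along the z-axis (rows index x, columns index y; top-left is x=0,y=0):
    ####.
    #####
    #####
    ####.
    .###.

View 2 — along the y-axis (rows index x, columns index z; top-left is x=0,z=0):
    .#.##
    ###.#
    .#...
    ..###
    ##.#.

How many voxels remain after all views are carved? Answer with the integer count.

before carving: 125 voxels (5×5×5)
  1. axis=2 (XY plane), |mask|=21  ⇒  voxels=105
  2. axis=1 (XZ plane), |mask|=14  ⇒  voxels=58

voxel count = 58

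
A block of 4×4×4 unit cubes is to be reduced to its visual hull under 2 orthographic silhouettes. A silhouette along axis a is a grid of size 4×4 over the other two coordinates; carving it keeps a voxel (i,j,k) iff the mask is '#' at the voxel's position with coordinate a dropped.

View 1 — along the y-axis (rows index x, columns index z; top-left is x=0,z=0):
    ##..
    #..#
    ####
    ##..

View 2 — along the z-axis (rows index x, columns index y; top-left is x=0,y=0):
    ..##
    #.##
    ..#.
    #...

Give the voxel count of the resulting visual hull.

voxel count = 16

initial block: 4^3 = 64
  1. axis=1 (XZ plane), |mask|=10  ⇒  voxels=40
  2. axis=2 (XY plane), |mask|=7  ⇒  voxels=16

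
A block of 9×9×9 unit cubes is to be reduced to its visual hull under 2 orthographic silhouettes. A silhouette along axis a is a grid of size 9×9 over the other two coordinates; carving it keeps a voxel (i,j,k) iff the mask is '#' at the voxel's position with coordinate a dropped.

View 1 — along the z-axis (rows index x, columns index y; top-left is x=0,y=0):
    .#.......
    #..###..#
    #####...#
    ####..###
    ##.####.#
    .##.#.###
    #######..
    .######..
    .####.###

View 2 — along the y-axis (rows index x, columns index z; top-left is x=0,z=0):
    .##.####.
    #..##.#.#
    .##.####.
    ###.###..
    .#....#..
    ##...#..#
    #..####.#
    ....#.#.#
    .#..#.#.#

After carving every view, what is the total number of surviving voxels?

235 voxels

initial block: 9^3 = 729
V1 z: intersect with XY mask (52 set) -- 468 left
V2 y: intersect with XZ mask (42 set) -- 235 left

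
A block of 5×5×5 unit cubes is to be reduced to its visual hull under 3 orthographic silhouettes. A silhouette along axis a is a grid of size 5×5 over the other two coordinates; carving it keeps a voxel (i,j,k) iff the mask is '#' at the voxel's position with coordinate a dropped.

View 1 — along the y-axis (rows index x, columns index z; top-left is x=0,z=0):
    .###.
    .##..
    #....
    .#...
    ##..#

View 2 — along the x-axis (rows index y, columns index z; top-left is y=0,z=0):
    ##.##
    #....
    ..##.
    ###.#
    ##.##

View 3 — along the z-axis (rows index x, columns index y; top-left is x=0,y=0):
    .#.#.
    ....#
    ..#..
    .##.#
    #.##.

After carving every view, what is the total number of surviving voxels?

full grid |V| = 125
carve view 1 (along y, XZ-mask fill 10/25): 50 voxels remain
carve view 2 (along x, YZ-mask fill 15/25): 30 voxels remain
carve view 3 (along z, XY-mask fill 10/25): 10 voxels remain

voxel count = 10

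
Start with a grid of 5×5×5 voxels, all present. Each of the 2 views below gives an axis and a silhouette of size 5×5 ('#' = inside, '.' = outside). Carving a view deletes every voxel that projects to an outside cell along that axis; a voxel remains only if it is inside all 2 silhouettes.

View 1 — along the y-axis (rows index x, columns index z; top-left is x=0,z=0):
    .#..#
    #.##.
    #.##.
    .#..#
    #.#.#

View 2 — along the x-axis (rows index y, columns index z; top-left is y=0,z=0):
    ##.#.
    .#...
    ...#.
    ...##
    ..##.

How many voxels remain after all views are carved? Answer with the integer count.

start: 5×5×5 = 125 voxels
[1] y-view keeps 13 columns → grid now 65
[2] x-view keeps 9 columns → grid now 21

remaining voxels: 21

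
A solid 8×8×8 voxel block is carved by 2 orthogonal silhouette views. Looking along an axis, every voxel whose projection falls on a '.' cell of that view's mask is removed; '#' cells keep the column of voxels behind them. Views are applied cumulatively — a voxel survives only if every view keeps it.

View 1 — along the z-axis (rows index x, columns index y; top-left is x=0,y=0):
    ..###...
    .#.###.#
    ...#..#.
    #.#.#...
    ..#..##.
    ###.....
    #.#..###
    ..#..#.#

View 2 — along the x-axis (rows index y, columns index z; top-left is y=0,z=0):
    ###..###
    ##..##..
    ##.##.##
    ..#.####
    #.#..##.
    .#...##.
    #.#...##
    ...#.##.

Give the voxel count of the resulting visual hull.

initial block: 8^3 = 512
  1. axis=2 (XY plane), |mask|=27  ⇒  voxels=216
  2. axis=0 (YZ plane), |mask|=35  ⇒  voxels=122

voxel count = 122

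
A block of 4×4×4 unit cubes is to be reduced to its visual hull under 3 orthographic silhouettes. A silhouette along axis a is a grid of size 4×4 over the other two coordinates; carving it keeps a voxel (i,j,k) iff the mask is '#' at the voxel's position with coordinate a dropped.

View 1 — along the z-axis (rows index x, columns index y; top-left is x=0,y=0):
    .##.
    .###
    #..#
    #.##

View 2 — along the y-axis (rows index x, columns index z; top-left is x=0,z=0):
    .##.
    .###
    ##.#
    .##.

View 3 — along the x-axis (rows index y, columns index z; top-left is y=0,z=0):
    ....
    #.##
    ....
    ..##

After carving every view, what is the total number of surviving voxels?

remaining voxels: 7

start: 4×4×4 = 64 voxels
after view 1 [z-axis, 10 of 16 cells solid] → remaining = 40
after view 2 [y-axis, 10 of 16 cells solid] → remaining = 25
after view 3 [x-axis, 5 of 16 cells solid] → remaining = 7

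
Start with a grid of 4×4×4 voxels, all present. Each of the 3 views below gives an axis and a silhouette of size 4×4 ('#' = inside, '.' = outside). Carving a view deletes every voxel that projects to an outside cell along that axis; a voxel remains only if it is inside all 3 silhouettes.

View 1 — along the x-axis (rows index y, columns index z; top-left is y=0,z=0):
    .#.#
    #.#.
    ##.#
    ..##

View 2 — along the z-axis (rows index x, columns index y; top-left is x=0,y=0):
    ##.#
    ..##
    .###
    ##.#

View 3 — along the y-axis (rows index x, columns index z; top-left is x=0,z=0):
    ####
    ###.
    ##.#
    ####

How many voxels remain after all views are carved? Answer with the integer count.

20 voxels

start: 4×4×4 = 64 voxels
after view 1 [x-axis, 9 of 16 cells solid] → remaining = 36
after view 2 [z-axis, 11 of 16 cells solid] → remaining = 24
after view 3 [y-axis, 14 of 16 cells solid] → remaining = 20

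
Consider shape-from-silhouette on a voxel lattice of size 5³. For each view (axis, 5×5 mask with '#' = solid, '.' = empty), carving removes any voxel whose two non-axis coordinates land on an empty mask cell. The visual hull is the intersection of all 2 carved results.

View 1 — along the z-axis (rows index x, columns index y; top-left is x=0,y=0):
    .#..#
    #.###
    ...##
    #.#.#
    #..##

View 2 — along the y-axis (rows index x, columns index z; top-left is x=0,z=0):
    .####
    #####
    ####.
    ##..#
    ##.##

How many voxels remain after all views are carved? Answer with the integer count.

before carving: 125 voxels (5×5×5)
step 1: project along z, AND mask (14/25) → |grid| = 70
step 2: project along y, AND mask (20/25) → |grid| = 57

57 voxels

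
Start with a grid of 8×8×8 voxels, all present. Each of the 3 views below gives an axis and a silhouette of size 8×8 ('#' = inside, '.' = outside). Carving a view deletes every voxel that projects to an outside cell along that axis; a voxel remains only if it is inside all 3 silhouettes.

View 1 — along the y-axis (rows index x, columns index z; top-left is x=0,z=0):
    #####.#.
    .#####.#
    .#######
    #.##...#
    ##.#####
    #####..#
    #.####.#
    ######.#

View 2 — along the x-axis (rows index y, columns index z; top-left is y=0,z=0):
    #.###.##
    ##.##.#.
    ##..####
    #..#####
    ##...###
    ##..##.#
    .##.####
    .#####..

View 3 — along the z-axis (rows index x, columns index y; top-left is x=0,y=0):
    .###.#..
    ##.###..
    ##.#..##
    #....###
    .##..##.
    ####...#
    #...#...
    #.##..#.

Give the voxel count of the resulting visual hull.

initial block: 8^3 = 512
carve view 1 (along y, XZ-mask fill 49/64): 392 voxels remain
carve view 2 (along x, YZ-mask fill 44/64): 264 voxels remain
carve view 3 (along z, XY-mask fill 33/64): 139 voxels remain

voxel count = 139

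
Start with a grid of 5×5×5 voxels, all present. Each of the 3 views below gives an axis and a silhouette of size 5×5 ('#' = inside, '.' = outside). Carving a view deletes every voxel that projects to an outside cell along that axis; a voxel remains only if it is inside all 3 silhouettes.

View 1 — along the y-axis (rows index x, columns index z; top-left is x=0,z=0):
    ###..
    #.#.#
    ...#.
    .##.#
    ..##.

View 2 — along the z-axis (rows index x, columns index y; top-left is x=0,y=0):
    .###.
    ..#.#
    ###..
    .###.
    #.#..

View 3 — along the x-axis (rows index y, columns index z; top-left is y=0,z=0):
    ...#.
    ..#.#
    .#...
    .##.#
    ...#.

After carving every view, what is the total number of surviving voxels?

12 voxels

before carving: 125 voxels (5×5×5)
[1] y-view keeps 12 columns → grid now 60
[2] z-view keeps 13 columns → grid now 31
[3] x-view keeps 8 columns → grid now 12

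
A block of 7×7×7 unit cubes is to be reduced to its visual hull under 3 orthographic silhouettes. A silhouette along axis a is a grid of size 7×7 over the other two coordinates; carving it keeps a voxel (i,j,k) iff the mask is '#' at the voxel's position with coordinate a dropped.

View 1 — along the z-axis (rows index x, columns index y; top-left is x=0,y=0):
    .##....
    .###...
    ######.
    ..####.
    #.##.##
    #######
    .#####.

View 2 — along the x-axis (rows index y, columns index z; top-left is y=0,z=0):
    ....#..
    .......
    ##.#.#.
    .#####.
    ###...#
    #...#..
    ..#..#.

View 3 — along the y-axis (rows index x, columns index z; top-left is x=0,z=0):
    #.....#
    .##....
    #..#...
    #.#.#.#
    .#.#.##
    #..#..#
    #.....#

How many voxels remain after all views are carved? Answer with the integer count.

initial block: 7^3 = 343
step 1: project along z, AND mask (32/49) → |grid| = 224
step 2: project along x, AND mask (18/49) → |grid| = 91
step 3: project along y, AND mask (19/49) → |grid| = 34

|visual hull| = 34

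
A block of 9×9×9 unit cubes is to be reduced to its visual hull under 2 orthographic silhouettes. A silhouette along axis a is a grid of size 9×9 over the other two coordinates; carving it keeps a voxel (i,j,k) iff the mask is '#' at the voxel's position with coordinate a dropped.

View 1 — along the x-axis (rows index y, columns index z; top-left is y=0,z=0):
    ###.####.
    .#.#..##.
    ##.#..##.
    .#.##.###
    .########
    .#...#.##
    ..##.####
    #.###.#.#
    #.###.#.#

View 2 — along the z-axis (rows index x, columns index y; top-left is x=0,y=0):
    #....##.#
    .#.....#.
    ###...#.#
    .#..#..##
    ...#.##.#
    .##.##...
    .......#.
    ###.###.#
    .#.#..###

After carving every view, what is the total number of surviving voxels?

before carving: 729 voxels (9×9×9)
carve view 1 (along x, YZ-mask fill 52/81): 468 voxels remain
carve view 2 (along z, XY-mask fill 36/81): 202 voxels remain

|visual hull| = 202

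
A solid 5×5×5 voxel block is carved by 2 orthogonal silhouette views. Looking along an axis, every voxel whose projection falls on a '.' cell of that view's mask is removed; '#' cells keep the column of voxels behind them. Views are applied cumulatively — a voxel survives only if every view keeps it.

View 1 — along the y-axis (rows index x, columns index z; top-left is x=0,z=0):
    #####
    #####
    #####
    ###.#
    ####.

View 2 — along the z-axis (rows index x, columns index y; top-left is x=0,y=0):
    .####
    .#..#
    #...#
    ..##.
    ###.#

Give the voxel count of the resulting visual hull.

full grid |V| = 125
[1] y-view keeps 23 columns → grid now 115
[2] z-view keeps 14 columns → grid now 64

|visual hull| = 64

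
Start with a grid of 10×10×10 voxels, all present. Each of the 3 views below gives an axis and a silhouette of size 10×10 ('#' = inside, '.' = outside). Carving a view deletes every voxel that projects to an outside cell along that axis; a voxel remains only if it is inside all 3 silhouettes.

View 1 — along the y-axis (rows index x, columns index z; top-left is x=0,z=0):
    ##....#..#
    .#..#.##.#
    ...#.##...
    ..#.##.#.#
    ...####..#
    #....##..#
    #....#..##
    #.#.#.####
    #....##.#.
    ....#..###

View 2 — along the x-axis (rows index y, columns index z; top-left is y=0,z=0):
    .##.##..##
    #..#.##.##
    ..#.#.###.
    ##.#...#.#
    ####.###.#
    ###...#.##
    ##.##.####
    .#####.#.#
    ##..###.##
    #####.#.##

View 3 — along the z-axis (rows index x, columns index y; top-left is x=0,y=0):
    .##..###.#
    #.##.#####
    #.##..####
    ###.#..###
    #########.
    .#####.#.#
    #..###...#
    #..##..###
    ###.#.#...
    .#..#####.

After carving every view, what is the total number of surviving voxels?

|visual hull| = 201

initial block: 10^3 = 1000
carve view 1 (along y, XZ-mask fill 45/100): 450 voxels remain
carve view 2 (along x, YZ-mask fill 66/100): 304 voxels remain
carve view 3 (along z, XY-mask fill 66/100): 201 voxels remain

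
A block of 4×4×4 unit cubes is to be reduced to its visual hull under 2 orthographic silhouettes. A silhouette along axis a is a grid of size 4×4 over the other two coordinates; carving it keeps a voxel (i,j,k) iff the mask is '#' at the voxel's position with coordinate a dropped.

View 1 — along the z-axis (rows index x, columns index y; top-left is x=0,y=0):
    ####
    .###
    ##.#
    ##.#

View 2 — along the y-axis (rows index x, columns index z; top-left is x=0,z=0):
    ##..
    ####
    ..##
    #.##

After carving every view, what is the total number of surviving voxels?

before carving: 64 voxels (4×4×4)
  1. axis=2 (XY plane), |mask|=13  ⇒  voxels=52
  2. axis=1 (XZ plane), |mask|=11  ⇒  voxels=35

|visual hull| = 35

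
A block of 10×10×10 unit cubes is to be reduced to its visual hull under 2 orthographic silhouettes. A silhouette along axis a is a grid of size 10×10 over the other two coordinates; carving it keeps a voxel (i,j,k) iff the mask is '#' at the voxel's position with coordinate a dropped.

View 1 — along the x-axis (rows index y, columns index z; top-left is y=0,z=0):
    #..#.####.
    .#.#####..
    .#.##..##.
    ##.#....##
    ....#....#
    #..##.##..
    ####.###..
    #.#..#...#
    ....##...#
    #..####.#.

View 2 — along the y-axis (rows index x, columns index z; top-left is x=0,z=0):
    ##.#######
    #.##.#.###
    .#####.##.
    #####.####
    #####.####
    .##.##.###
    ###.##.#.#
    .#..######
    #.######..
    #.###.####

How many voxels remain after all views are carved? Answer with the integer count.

remaining voxels: 375

start: 10×10×10 = 1000 voxels
[1] x-view keeps 49 columns → grid now 490
[2] y-view keeps 77 columns → grid now 375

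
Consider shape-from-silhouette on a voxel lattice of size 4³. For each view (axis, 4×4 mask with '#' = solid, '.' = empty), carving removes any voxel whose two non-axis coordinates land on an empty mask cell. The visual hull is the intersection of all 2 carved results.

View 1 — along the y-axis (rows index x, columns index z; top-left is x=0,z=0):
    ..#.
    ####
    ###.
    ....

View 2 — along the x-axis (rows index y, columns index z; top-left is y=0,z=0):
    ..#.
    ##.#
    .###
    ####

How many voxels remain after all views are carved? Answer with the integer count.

22 voxels

before carving: 64 voxels (4×4×4)
step 1: project along y, AND mask (8/16) → |grid| = 32
step 2: project along x, AND mask (11/16) → |grid| = 22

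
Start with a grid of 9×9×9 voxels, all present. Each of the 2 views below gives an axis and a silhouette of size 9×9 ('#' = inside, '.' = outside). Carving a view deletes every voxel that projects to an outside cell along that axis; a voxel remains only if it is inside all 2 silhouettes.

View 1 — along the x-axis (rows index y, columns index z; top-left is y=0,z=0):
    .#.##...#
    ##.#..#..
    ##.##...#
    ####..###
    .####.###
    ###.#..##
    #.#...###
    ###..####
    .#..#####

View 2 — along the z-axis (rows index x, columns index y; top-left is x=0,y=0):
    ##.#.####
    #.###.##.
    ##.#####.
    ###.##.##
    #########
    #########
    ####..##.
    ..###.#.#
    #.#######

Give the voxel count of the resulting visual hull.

full grid |V| = 729
  1. axis=0 (YZ plane), |mask|=51  ⇒  voxels=459
  2. axis=2 (XY plane), |mask|=64  ⇒  voxels=364

voxel count = 364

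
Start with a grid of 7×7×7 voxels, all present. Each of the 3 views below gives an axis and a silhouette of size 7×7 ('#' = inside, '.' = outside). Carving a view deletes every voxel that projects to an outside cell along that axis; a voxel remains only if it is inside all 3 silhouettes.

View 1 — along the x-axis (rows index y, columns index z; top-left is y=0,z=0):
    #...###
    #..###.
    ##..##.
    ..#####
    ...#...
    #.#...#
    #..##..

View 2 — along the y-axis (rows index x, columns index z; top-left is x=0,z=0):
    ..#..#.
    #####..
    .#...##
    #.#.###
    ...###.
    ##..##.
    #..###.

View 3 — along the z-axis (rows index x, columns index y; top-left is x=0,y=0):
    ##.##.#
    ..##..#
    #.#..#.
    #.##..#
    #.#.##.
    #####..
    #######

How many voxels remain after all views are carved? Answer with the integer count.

before carving: 343 voxels (7×7×7)
[1] x-view keeps 24 columns → grid now 168
[2] y-view keeps 26 columns → grid now 96
[3] z-view keeps 31 columns → grid now 66

remaining voxels: 66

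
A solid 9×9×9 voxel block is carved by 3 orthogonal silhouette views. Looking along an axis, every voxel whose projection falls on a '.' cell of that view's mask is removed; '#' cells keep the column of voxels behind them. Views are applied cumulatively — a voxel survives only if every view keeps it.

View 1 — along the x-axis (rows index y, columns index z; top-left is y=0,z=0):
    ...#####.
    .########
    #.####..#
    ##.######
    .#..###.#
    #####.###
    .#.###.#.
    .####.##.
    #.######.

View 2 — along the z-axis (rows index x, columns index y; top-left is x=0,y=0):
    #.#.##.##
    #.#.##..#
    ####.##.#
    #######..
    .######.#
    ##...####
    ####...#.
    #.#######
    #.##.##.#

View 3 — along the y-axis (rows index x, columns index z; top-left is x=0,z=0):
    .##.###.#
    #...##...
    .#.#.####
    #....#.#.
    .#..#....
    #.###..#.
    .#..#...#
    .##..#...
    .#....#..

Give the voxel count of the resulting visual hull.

voxel count = 152

start: 9×9×9 = 729 voxels
V1 x: intersect with YZ mask (58 set) -- 522 left
V2 z: intersect with XY mask (57 set) -- 368 left
V3 y: intersect with XZ mask (33 set) -- 152 left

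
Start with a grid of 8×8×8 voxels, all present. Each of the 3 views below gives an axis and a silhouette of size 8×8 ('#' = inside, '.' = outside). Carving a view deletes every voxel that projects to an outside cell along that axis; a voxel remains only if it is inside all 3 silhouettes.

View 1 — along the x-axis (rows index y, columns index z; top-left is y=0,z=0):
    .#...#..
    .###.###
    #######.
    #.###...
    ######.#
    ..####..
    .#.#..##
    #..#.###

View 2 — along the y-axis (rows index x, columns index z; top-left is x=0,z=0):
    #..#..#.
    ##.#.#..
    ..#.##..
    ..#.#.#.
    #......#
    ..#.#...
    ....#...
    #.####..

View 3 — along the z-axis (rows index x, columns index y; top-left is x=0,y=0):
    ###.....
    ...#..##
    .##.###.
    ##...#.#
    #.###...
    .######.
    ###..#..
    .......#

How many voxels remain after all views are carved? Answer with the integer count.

voxel count = 46

start: 8×8×8 = 512 voxels
[1] x-view keeps 39 columns → grid now 312
[2] y-view keeps 23 columns → grid now 112
[3] z-view keeps 30 columns → grid now 46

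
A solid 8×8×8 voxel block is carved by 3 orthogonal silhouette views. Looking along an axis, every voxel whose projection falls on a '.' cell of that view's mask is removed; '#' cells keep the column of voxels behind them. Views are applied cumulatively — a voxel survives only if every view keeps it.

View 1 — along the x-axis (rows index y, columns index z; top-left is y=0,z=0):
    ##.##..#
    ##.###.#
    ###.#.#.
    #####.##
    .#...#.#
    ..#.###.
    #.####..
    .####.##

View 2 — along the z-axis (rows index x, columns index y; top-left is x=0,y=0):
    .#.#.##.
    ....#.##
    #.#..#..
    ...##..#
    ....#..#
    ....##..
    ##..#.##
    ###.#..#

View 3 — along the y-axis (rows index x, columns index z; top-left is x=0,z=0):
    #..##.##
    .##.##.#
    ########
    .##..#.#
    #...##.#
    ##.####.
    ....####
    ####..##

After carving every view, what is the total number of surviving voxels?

start: 8×8×8 = 512 voxels
after view 1 [x-axis, 41 of 64 cells solid] → remaining = 328
after view 2 [z-axis, 27 of 64 cells solid] → remaining = 132
after view 3 [y-axis, 42 of 64 cells solid] → remaining = 87

|visual hull| = 87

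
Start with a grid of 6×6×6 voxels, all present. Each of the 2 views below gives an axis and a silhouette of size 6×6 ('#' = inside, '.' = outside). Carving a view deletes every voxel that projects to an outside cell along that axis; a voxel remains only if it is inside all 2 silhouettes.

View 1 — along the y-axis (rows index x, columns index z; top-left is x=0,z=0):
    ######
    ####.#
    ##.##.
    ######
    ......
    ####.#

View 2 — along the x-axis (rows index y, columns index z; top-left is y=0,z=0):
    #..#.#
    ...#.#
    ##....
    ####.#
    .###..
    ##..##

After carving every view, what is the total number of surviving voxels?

full grid |V| = 216
V1 y: intersect with XZ mask (26 set) -- 156 left
V2 x: intersect with YZ mask (19 set) -- 87 left

87 voxels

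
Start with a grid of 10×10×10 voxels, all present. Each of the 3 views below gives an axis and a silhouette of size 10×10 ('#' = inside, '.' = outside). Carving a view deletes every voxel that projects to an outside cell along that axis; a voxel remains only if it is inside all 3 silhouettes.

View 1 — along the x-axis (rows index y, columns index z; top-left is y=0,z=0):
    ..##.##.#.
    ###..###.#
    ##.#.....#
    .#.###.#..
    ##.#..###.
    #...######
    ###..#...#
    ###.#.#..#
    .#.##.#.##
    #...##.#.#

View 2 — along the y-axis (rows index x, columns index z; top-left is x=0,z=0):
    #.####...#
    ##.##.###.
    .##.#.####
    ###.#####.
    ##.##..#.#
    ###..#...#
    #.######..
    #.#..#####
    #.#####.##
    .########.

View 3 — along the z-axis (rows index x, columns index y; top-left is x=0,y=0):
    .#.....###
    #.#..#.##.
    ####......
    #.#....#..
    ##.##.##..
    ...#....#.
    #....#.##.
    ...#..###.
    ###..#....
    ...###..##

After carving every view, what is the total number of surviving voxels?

start: 10×10×10 = 1000 voxels
step 1: project along x, AND mask (56/100) → |grid| = 560
step 2: project along y, AND mask (69/100) → |grid| = 385
step 3: project along z, AND mask (41/100) → |grid| = 154

remaining voxels: 154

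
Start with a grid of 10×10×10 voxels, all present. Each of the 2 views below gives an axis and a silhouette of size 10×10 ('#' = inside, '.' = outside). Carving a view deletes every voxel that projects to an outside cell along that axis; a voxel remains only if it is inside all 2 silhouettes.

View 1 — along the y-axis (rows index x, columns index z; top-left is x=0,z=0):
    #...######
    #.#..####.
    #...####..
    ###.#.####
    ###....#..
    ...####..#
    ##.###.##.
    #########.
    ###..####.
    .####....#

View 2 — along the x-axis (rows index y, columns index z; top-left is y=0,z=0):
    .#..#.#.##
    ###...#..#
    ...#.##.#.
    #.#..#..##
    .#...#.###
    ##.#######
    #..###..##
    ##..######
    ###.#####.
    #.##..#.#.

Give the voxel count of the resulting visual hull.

|visual hull| = 379

initial block: 10^3 = 1000
V1 y: intersect with XZ mask (63 set) -- 630 left
V2 x: intersect with YZ mask (60 set) -- 379 left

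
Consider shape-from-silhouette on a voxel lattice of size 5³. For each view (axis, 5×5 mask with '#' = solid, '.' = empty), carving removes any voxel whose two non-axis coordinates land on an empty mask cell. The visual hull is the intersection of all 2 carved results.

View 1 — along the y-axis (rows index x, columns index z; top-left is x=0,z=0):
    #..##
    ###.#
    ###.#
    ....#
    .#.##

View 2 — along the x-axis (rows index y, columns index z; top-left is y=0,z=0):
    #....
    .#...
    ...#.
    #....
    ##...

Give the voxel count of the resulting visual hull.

remaining voxels: 17

before carving: 125 voxels (5×5×5)
step 1: project along y, AND mask (15/25) → |grid| = 75
step 2: project along x, AND mask (6/25) → |grid| = 17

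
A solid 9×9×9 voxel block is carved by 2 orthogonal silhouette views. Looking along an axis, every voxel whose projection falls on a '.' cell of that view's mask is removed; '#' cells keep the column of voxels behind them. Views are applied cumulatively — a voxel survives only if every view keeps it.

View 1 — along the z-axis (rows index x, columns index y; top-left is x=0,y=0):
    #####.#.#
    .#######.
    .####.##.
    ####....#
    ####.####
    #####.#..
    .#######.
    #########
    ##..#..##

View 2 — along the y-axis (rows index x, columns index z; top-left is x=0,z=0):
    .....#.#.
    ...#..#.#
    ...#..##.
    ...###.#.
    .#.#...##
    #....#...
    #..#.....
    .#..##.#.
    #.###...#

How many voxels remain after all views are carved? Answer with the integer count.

voxel count = 192

initial block: 9^3 = 729
V1 z: intersect with XY mask (60 set) -- 540 left
V2 y: intersect with XZ mask (29 set) -- 192 left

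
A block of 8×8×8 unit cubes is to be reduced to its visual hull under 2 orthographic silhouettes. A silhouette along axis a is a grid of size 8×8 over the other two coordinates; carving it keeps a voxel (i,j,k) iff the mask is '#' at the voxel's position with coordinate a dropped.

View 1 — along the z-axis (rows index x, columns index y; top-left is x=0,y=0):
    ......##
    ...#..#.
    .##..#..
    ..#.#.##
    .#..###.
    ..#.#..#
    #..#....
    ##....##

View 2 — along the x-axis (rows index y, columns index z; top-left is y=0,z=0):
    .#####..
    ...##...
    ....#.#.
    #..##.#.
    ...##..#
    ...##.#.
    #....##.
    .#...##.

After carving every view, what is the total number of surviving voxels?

72 voxels

initial block: 8^3 = 512
step 1: project along z, AND mask (24/64) → |grid| = 192
step 2: project along x, AND mask (25/64) → |grid| = 72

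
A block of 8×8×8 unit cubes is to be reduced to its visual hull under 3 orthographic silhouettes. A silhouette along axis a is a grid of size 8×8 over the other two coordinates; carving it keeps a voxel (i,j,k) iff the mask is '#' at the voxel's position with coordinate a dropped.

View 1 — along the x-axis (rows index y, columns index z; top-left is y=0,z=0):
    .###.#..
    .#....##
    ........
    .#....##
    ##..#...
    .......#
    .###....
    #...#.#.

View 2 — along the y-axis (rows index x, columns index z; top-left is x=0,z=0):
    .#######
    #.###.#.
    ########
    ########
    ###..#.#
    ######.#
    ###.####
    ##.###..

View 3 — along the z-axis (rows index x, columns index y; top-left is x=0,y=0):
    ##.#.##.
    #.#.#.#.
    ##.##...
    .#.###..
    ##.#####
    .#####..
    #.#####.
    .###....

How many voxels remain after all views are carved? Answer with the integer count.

initial block: 8^3 = 512
step 1: project along x, AND mask (20/64) → |grid| = 160
step 2: project along y, AND mask (52/64) → |grid| = 129
step 3: project along z, AND mask (38/64) → |grid| = 78

78 voxels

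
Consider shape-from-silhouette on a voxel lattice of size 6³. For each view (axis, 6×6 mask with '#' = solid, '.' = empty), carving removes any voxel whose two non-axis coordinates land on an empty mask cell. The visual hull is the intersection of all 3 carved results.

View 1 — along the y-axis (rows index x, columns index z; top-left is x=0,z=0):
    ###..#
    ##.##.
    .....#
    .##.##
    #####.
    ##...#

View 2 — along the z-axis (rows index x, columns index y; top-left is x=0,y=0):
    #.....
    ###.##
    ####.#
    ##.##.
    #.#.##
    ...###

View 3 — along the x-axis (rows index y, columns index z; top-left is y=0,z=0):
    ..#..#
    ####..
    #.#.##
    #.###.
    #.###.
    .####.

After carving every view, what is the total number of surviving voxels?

remaining voxels: 38

full grid |V| = 216
  1. axis=1 (XZ plane), |mask|=21  ⇒  voxels=126
  2. axis=2 (XY plane), |mask|=22  ⇒  voxels=74
  3. axis=0 (YZ plane), |mask|=22  ⇒  voxels=38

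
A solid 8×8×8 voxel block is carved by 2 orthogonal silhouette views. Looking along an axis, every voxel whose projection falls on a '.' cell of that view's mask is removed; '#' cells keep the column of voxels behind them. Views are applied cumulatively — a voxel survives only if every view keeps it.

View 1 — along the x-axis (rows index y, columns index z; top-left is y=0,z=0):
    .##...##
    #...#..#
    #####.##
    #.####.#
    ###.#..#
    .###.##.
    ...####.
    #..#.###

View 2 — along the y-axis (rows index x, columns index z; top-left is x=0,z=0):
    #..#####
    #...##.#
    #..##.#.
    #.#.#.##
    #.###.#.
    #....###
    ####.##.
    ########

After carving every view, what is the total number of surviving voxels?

full grid |V| = 512
carve view 1 (along x, YZ-mask fill 39/64): 312 voxels remain
carve view 2 (along y, XZ-mask fill 42/64): 208 voxels remain

208 voxels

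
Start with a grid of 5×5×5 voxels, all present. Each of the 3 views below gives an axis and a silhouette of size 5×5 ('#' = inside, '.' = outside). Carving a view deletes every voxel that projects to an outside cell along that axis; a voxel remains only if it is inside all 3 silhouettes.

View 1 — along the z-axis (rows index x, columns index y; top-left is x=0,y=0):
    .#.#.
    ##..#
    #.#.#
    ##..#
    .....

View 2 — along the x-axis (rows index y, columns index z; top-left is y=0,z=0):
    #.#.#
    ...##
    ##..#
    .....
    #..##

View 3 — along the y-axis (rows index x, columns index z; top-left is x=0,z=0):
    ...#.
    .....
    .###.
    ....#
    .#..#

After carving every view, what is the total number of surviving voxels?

initial block: 5^3 = 125
V1 z: intersect with XY mask (11 set) -- 55 left
V2 x: intersect with YZ mask (11 set) -- 27 left
V3 y: intersect with XZ mask (7 set) -- 7 left

|visual hull| = 7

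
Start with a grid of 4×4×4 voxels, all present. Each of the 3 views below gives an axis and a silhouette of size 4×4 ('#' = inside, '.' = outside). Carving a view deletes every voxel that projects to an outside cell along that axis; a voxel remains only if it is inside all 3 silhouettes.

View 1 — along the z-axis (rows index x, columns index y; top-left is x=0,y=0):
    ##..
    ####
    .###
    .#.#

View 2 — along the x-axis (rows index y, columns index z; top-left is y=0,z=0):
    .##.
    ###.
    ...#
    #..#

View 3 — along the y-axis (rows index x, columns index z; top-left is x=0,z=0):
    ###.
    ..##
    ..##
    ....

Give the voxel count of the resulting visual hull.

start: 4×4×4 = 64 voxels
carve view 1 (along z, XY-mask fill 11/16): 44 voxels remain
carve view 2 (along x, YZ-mask fill 8/16): 24 voxels remain
carve view 3 (along y, XZ-mask fill 7/16): 12 voxels remain

remaining voxels: 12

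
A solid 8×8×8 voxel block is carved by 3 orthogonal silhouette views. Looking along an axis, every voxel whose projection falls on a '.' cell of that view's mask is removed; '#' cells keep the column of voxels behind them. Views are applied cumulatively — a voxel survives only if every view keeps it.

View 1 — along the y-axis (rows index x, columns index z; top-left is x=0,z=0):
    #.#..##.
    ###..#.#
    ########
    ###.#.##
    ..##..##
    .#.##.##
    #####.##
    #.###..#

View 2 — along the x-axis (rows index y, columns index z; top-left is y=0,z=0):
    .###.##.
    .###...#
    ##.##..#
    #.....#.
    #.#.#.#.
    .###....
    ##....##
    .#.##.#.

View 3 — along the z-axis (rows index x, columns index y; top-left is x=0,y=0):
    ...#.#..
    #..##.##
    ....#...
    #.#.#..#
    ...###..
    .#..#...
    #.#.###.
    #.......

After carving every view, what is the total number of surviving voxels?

before carving: 512 voxels (8×8×8)
after view 1 [y-axis, 44 of 64 cells solid] → remaining = 352
after view 2 [x-axis, 31 of 64 cells solid] → remaining = 176
after view 3 [z-axis, 23 of 64 cells solid] → remaining = 63

remaining voxels: 63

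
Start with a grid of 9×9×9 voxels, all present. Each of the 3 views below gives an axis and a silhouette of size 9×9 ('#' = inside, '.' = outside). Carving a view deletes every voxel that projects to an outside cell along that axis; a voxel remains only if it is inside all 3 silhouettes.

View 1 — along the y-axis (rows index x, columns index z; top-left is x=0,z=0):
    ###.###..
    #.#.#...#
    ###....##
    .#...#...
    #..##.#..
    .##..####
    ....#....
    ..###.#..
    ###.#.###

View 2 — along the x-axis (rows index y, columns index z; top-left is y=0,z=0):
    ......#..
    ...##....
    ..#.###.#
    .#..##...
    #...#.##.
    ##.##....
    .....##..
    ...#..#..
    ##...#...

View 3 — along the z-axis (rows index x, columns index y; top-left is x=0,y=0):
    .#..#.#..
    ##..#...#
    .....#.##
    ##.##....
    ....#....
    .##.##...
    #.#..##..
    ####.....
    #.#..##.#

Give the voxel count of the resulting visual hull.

initial block: 9^3 = 729
after view 1 [y-axis, 39 of 81 cells solid] → remaining = 351
after view 2 [x-axis, 26 of 81 cells solid] → remaining = 116
after view 3 [z-axis, 32 of 81 cells solid] → remaining = 46

remaining voxels: 46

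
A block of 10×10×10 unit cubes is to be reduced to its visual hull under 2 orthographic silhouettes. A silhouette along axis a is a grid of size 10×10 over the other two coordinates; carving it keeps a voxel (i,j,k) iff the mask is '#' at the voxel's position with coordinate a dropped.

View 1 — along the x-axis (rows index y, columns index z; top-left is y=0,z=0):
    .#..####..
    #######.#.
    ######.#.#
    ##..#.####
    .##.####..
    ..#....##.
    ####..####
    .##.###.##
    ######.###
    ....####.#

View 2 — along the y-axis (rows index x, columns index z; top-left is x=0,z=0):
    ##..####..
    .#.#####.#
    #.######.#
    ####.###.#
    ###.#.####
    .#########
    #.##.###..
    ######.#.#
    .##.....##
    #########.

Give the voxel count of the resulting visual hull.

489 voxels

initial block: 10^3 = 1000
step 1: project along x, AND mask (66/100) → |grid| = 660
step 2: project along y, AND mask (73/100) → |grid| = 489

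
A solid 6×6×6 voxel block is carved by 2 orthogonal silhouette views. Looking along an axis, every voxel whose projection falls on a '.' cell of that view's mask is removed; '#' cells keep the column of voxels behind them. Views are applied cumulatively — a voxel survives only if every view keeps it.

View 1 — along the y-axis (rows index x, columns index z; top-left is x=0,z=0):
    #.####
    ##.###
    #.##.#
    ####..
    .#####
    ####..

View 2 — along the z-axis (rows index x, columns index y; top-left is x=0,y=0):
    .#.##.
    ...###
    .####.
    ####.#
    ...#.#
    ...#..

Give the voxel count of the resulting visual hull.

remaining voxels: 80

full grid |V| = 216
carve view 1 (along y, XZ-mask fill 27/36): 162 voxels remain
carve view 2 (along z, XY-mask fill 18/36): 80 voxels remain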